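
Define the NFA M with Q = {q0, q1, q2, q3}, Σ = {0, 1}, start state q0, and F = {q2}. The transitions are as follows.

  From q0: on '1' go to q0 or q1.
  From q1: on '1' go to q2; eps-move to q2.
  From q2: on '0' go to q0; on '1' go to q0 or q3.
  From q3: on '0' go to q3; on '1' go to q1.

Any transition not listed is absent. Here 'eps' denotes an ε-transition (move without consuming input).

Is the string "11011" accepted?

Yes

Start in {q0}.
Read '1': {q0} → {q0, q1, q2}.
Read '1': {q0, q1, q2} → {q0, q1, q2, q3}.
Read '0': {q0, q1, q2, q3} → {q0, q3}.
Read '1': {q0, q3} → {q0, q1, q2}.
Read '1': {q0, q1, q2} → {q0, q1, q2, q3}.
The final set {q0, q1, q2, q3} contains the accepting state q2.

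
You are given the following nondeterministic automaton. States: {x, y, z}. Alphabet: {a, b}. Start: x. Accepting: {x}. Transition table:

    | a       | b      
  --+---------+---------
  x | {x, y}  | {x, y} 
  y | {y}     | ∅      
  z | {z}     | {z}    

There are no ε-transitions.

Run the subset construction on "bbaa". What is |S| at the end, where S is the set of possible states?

Start in {x}.
Read 'b': {x} → {x, y}.
Read 'b': {x, y} → {x, y}.
Read 'a': {x, y} → {x, y}.
Read 'a': {x, y} → {x, y}.
That set has 2 states.

2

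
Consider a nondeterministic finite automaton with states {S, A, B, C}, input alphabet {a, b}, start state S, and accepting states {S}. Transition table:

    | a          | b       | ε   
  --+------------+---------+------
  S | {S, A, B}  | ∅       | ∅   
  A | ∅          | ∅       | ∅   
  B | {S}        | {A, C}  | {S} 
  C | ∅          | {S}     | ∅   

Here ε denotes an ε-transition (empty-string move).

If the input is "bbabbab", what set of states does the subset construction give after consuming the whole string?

∅

Start in {S}.
Read 'b': {S} → ∅.
The set is empty and remains empty for the remaining 6 symbols.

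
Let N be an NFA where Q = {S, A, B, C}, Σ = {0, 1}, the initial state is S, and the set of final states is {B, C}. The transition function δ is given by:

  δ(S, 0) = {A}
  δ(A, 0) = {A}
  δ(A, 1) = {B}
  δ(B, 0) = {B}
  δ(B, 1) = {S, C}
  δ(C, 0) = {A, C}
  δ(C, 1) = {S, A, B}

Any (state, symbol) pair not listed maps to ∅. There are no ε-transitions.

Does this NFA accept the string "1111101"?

Start in {S}.
Read '1': S→∅; now ∅.
The set is empty and remains empty for the remaining 6 symbols.
The final set ∅ contains no accepting state.

No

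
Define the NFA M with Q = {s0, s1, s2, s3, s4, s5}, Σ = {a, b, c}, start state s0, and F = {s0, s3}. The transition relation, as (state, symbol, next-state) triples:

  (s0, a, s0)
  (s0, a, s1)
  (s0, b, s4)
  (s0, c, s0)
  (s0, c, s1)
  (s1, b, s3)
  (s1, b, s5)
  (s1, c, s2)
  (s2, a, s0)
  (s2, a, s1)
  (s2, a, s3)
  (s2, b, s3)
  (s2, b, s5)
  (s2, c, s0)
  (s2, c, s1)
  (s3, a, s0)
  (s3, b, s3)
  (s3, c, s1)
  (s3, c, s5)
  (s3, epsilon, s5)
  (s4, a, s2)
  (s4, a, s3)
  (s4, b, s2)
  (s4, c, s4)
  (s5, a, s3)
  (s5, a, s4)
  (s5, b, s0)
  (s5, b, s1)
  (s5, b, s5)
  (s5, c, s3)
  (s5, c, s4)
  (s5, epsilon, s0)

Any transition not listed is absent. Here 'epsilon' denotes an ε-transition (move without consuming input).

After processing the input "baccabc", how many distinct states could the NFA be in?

6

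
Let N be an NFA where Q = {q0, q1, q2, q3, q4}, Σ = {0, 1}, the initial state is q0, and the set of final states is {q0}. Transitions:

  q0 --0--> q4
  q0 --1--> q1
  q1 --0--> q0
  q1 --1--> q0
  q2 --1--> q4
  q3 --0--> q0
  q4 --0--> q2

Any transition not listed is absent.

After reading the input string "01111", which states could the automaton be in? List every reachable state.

∅

Start in {q0}.
Read '0': {q0} → {q4}.
Read '1': {q4} → ∅.
The set is empty and remains empty for the remaining 3 symbols.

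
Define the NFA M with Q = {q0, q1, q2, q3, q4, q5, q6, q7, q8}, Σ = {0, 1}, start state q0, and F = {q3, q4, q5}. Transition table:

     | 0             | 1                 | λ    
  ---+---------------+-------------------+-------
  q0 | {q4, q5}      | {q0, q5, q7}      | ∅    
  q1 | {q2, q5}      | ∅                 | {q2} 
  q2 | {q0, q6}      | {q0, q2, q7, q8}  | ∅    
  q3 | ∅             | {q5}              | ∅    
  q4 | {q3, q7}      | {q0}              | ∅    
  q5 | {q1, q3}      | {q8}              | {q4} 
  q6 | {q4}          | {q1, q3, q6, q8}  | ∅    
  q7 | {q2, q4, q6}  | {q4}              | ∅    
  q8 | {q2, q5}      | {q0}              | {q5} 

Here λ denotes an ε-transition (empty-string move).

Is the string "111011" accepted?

Yes

Start in {q0}.
Read '1': {q0} → {q0, q4, q5, q7}.
Read '1': {q0, q4, q5, q7} → {q0, q4, q5, q7, q8}.
Read '1': {q0, q4, q5, q7, q8} → {q0, q4, q5, q7, q8}.
Read '0': {q0, q4, q5, q7, q8} → {q1, q2, q3, q4, q5, q6, q7}.
Read '1': {q1, q2, q3, q4, q5, q6, q7} → {q0, q1, q2, q3, q4, q5, q6, q7, q8}.
Read '1': {q0, q1, q2, q3, q4, q5, q6, q7, q8} → {q0, q1, q2, q3, q4, q5, q6, q7, q8}.
The final set {q0, q1, q2, q3, q4, q5, q6, q7, q8} contains the accepting states q3, q4, q5.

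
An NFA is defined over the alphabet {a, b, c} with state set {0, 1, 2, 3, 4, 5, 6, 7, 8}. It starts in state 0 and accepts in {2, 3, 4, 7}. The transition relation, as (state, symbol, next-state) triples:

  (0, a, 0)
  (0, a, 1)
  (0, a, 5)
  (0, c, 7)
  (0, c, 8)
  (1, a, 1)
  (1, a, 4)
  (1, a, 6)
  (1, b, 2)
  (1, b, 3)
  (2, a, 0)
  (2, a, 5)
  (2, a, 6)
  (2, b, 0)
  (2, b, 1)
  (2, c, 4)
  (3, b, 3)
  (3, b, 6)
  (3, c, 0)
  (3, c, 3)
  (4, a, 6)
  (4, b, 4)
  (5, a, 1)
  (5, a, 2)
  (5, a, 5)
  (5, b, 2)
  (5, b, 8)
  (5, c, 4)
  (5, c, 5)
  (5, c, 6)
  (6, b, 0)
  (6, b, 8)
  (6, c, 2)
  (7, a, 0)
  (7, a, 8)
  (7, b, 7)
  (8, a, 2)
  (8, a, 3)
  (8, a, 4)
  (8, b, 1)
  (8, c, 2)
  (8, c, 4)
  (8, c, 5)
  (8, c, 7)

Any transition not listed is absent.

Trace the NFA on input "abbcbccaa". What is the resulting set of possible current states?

{0, 1, 2, 3, 4, 5, 6}

Start in {0}.
Read 'a': 0→{0, 1, 5}; now {0, 1, 5}.
Read 'b': 0→∅, 1→{2, 3}, 5→{2, 8}; now {2, 3, 8}.
Read 'b': 2→{0, 1}, 3→{3, 6}, 8→{1}; now {0, 1, 3, 6}.
Read 'c': 0→{7, 8}, 1→∅, 3→{0, 3}, 6→{2}; now {0, 2, 3, 7, 8}.
Read 'b': 0→∅, 2→{0, 1}, 3→{3, 6}, 7→{7}, 8→{1}; now {0, 1, 3, 6, 7}.
Read 'c': 0→{7, 8}, 1→∅, 3→{0, 3}, 6→{2}, 7→∅; now {0, 2, 3, 7, 8}.
Read 'c': 0→{7, 8}, 2→{4}, 3→{0, 3}, 7→∅, 8→{2, 4, 5, 7}; now {0, 2, 3, 4, 5, 7, 8}.
Read 'a': 0→{0, 1, 5}, 2→{0, 5, 6}, 3→∅, 4→{6}, 5→{1, 2, 5}, 7→{0, 8}, 8→{2, 3, 4}; now {0, 1, 2, 3, 4, 5, 6, 8}.
Read 'a': 0→{0, 1, 5}, 1→{1, 4, 6}, 2→{0, 5, 6}, 3→∅, 4→{6}, 5→{1, 2, 5}, 6→∅, 8→{2, 3, 4}; now {0, 1, 2, 3, 4, 5, 6}.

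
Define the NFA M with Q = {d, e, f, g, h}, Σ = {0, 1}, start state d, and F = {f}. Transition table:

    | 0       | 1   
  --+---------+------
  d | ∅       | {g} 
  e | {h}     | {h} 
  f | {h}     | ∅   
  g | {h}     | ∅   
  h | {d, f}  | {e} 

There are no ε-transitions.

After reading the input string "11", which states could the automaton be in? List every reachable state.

∅

Start in {d}.
Read '1': {d} → {g}.
Read '1': {g} → ∅.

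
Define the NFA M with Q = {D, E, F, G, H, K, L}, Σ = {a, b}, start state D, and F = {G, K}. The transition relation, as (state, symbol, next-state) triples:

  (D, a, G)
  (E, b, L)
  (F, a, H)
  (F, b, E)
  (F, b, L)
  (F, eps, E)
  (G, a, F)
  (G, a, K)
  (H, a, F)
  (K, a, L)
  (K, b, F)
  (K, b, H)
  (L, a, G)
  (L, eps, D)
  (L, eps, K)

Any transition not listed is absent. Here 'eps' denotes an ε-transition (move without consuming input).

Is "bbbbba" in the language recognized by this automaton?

No

Start in {D}.
Read 'b': D→∅; now ∅.
The set is empty and remains empty for the remaining 5 symbols.
The final set ∅ contains no accepting state.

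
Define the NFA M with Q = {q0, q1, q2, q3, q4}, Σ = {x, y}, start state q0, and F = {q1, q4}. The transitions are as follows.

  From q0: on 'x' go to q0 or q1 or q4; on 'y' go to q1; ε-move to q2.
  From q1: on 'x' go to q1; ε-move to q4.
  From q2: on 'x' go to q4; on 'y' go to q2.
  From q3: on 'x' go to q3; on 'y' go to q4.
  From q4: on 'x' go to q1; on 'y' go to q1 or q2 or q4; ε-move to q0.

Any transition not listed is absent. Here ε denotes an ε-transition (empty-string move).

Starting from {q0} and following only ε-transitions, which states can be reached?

{q0, q2}

Begin with {q0}.
ε-move q0 → q2; add q2.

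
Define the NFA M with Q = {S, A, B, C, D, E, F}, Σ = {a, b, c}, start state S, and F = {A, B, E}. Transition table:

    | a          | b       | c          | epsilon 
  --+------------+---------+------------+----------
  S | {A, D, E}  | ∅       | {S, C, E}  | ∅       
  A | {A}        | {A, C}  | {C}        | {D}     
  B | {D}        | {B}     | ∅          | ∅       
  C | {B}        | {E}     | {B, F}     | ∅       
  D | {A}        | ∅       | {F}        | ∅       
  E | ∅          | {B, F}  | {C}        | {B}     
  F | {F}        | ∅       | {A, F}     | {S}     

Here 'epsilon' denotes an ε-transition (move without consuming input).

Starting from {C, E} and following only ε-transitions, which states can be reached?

Begin with {C, E}.
ε-move E → B; add B.

{B, C, E}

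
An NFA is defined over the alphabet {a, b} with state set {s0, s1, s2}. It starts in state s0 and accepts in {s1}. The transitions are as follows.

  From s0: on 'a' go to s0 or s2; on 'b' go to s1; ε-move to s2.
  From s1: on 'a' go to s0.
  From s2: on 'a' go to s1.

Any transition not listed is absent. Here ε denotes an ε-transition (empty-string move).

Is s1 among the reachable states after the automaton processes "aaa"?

Yes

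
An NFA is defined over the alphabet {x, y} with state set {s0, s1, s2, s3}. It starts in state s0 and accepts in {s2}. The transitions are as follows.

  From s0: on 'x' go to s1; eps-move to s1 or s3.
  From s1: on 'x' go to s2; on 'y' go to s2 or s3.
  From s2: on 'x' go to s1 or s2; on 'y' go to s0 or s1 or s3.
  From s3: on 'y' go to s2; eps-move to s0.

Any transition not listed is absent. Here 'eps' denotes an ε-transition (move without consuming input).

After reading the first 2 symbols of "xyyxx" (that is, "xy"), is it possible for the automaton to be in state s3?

Yes

Start: ε-closure({s0}) = {s0, s1, s3}.
Read 'x': s0→{s1}, s1→{s2}, s3→∅; now {s1, s2}.
Read 'y': s1→{s2, s3}, s2→{s0, s1, s3}; now {s0, s1, s2, s3}.
State s3 is in {s0, s1, s2, s3}.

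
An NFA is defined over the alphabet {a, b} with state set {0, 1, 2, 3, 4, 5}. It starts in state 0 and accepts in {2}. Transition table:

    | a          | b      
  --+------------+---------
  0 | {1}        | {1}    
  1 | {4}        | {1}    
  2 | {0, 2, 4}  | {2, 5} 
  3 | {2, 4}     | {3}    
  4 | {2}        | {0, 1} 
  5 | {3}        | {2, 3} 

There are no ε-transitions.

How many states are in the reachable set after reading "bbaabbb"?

Start in {0}.
Read 'b': 0→{1}; now {1}.
Read 'b': 1→{1}; now {1}.
Read 'a': 1→{4}; now {4}.
Read 'a': 4→{2}; now {2}.
Read 'b': 2→{2, 5}; now {2, 5}.
Read 'b': 2→{2, 5}, 5→{2, 3}; now {2, 3, 5}.
Read 'b': 2→{2, 5}, 3→{3}, 5→{2, 3}; now {2, 3, 5}.
That set has 3 states.

3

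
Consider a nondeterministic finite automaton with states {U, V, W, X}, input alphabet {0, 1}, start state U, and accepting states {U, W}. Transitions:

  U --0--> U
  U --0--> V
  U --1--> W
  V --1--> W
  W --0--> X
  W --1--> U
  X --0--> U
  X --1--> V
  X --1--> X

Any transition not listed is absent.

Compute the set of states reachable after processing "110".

{U, V}

Start in {U}.
Read '1': U→{W}; now {W}.
Read '1': W→{U}; now {U}.
Read '0': U→{U, V}; now {U, V}.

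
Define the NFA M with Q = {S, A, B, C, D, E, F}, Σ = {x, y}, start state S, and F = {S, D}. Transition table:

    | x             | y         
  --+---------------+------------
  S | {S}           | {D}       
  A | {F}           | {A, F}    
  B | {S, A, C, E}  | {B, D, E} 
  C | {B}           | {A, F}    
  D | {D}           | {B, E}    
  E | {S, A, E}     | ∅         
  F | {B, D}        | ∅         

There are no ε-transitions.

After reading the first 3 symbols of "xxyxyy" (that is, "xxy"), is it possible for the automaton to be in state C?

No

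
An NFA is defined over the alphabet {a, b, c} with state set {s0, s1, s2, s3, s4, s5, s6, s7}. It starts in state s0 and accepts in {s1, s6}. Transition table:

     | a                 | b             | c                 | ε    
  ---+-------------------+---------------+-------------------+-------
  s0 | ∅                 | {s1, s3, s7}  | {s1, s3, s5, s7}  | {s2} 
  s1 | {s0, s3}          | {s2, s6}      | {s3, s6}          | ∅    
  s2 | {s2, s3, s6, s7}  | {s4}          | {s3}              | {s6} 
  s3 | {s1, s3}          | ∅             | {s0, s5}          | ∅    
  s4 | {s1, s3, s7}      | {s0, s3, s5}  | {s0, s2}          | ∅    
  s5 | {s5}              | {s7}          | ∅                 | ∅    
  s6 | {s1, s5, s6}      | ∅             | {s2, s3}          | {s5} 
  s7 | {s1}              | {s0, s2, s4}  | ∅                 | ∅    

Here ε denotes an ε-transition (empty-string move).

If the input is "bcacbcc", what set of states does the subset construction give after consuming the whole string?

{s0, s1, s2, s3, s5, s6, s7}

Start: ε-closure({s0}) = {s0, s2, s5, s6}.
Read 'b': {s0, s2, s5, s6} → {s1, s3, s4, s7}.
Read 'c': {s1, s3, s4, s7} → {s0, s2, s3, s5, s6}.
Read 'a': {s0, s2, s3, s5, s6} → {s1, s2, s3, s5, s6, s7}.
Read 'c': {s1, s2, s3, s5, s6, s7} → {s0, s2, s3, s5, s6}.
Read 'b': {s0, s2, s3, s5, s6} → {s1, s3, s4, s7}.
Read 'c': {s1, s3, s4, s7} → {s0, s2, s3, s5, s6}.
Read 'c': {s0, s2, s3, s5, s6} → {s0, s1, s2, s3, s5, s6, s7}.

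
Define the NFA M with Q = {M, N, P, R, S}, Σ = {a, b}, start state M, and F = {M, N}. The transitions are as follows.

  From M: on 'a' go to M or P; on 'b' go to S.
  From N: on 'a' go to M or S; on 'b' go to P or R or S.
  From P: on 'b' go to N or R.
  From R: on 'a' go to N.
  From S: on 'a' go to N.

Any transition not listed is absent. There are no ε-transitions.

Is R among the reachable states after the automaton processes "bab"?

Yes

Start in {M}.
Read 'b': {M} → {S}.
Read 'a': {S} → {N}.
Read 'b': {N} → {P, R, S}.
State R is in {P, R, S}.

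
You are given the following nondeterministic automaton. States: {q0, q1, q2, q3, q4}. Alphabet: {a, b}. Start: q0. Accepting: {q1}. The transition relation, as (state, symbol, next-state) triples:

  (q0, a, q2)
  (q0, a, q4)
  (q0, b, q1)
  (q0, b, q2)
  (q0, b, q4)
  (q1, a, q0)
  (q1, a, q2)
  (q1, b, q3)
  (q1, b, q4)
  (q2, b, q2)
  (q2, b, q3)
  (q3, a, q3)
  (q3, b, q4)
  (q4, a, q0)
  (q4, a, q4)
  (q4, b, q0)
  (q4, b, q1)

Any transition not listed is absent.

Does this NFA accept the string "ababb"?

Yes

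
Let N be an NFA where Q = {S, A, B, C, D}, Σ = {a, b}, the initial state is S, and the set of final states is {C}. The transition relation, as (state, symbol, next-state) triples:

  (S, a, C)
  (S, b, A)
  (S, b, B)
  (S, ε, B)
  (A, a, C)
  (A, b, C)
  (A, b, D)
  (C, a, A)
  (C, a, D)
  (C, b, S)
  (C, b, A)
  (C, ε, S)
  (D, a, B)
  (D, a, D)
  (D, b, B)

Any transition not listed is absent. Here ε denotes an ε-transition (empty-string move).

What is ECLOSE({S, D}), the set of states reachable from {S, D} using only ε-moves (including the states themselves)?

{S, B, D}

Begin with {S, D}.
ε-move S → B; add B.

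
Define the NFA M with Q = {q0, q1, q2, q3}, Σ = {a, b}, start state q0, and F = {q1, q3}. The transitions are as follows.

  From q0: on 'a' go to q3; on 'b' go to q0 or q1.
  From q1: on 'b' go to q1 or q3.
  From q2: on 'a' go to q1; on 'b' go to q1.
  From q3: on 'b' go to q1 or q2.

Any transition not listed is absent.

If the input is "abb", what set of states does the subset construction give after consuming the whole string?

{q1, q3}

Start in {q0}.
Read 'a': {q0} → {q3}.
Read 'b': {q3} → {q1, q2}.
Read 'b': {q1, q2} → {q1, q3}.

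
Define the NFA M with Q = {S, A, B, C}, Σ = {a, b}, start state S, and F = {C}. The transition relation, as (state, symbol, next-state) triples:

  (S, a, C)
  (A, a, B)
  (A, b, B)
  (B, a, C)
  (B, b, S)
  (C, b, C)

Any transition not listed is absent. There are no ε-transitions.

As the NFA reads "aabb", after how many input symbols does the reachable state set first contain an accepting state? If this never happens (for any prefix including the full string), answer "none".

1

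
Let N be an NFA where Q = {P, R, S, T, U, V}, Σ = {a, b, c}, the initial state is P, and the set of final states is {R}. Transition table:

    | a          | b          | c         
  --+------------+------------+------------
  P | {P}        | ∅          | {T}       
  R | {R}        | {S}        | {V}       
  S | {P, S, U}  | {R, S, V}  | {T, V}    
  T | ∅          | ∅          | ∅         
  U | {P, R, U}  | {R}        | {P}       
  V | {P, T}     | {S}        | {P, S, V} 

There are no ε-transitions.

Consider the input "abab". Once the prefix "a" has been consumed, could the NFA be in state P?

Start in {P}.
Read 'a': {P} → {P}.
State P is in {P}.

Yes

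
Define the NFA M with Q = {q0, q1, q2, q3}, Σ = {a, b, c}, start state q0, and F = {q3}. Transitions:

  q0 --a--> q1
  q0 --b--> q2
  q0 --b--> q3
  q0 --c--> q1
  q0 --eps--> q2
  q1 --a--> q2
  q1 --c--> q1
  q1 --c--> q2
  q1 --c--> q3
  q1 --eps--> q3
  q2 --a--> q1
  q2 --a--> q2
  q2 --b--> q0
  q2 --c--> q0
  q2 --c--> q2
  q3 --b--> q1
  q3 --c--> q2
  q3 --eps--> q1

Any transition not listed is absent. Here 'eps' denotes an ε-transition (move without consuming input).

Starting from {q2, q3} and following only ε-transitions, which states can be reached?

{q1, q2, q3}

Begin with {q2, q3}.
ε-move q3 → q1; add q1.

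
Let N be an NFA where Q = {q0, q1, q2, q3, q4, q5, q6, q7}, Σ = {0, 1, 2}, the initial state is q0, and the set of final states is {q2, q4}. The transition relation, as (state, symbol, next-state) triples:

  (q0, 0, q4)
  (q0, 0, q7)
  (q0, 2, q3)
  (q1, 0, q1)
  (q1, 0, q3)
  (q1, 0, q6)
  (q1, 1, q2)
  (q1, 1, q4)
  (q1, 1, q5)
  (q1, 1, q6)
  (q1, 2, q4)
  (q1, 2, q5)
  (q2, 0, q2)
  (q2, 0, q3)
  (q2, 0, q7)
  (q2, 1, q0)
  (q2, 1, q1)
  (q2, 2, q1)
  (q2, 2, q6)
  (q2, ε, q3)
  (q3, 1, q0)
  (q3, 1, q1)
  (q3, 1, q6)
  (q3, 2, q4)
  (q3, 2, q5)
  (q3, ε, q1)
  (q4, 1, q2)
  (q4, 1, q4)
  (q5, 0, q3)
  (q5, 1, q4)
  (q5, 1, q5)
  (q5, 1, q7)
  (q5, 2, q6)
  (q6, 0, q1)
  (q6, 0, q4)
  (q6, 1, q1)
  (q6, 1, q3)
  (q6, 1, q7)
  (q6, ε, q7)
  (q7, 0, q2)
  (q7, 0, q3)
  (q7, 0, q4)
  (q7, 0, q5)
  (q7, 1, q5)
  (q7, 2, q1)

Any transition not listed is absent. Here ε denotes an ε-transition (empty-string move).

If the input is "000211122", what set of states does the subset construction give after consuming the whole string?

{q1, q4, q5, q6, q7}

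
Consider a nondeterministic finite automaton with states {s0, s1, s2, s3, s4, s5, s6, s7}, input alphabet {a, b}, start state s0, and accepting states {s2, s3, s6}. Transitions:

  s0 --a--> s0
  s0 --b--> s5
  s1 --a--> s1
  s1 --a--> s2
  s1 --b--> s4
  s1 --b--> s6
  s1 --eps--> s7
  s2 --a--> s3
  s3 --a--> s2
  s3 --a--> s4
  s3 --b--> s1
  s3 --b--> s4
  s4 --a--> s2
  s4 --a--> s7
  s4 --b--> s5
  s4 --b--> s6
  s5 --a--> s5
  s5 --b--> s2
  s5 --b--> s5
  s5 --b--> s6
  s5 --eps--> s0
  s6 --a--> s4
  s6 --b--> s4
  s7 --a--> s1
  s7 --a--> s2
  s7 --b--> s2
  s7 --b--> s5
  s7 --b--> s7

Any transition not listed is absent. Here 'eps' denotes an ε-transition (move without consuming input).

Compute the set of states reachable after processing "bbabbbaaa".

{s0, s1, s2, s3, s4, s5, s7}

Start in {s0}.
Read 'b': {s0} → {s0, s5}.
Read 'b': {s0, s5} → {s0, s2, s5, s6}.
Read 'a': {s0, s2, s5, s6} → {s0, s3, s4, s5}.
Read 'b': {s0, s3, s4, s5} → {s0, s1, s2, s4, s5, s6, s7}.
Read 'b': {s0, s1, s2, s4, s5, s6, s7} → {s0, s2, s4, s5, s6, s7}.
Read 'b': {s0, s2, s4, s5, s6, s7} → {s0, s2, s4, s5, s6, s7}.
Read 'a': {s0, s2, s4, s5, s6, s7} → {s0, s1, s2, s3, s4, s5, s7}.
Read 'a': {s0, s1, s2, s3, s4, s5, s7} → {s0, s1, s2, s3, s4, s5, s7}.
Read 'a': {s0, s1, s2, s3, s4, s5, s7} → {s0, s1, s2, s3, s4, s5, s7}.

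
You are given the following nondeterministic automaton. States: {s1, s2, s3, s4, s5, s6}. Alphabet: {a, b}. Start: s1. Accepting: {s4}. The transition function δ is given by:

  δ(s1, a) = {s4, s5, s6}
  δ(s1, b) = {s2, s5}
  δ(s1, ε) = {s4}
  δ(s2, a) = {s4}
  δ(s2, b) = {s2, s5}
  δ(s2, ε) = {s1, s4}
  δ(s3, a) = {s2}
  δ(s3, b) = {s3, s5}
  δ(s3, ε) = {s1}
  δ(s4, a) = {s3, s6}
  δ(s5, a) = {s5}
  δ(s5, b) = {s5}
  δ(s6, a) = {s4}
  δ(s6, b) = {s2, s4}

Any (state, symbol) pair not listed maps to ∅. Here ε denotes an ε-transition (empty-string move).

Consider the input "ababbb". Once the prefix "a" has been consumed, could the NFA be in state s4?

Yes

Start: ε-closure({s1}) = {s1, s4}.
Read 'a': {s1, s4} → {s1, s3, s4, s5, s6}.
State s4 is in {s1, s3, s4, s5, s6}.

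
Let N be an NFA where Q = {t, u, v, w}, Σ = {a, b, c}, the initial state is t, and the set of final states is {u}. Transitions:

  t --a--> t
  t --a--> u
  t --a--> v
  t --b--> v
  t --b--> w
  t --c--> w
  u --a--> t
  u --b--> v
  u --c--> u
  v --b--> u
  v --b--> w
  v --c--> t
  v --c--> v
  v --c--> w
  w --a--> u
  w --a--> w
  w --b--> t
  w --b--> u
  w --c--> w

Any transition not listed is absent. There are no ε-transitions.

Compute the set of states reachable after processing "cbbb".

{t, u, w}

Start in {t}.
Read 'c': t→{w}; now {w}.
Read 'b': w→{t, u}; now {t, u}.
Read 'b': t→{v, w}, u→{v}; now {v, w}.
Read 'b': v→{u, w}, w→{t, u}; now {t, u, w}.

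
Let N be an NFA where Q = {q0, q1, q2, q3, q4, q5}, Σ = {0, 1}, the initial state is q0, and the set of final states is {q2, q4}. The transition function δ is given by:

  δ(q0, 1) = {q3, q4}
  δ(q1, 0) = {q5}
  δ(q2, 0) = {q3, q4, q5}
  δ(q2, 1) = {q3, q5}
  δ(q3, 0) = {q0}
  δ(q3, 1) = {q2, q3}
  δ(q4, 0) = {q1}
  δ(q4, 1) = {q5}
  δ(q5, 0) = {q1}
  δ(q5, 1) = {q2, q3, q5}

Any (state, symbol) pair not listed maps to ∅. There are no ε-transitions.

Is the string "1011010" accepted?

Yes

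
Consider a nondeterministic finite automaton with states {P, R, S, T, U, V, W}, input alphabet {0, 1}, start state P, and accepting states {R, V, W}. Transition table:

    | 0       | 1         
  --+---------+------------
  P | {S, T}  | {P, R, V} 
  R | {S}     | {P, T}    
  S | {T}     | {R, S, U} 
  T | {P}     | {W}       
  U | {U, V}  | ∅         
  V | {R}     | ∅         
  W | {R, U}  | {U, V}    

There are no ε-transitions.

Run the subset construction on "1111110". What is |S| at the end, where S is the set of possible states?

6

Start in {P}.
Read '1': P→{P, R, V}; now {P, R, V}.
Read '1': P→{P, R, V}, R→{P, T}, V→∅; now {P, R, T, V}.
Read '1': P→{P, R, V}, R→{P, T}, T→{W}, V→∅; now {P, R, T, V, W}.
Read '1': P→{P, R, V}, R→{P, T}, T→{W}, V→∅, W→{U, V}; now {P, R, T, U, V, W}.
Read '1': P→{P, R, V}, R→{P, T}, T→{W}, U→∅, V→∅, W→{U, V}; now {P, R, T, U, V, W}.
Read '1': P→{P, R, V}, R→{P, T}, T→{W}, U→∅, V→∅, W→{U, V}; now {P, R, T, U, V, W}.
Read '0': P→{S, T}, R→{S}, T→{P}, U→{U, V}, V→{R}, W→{R, U}; now {P, R, S, T, U, V}.
That set has 6 states.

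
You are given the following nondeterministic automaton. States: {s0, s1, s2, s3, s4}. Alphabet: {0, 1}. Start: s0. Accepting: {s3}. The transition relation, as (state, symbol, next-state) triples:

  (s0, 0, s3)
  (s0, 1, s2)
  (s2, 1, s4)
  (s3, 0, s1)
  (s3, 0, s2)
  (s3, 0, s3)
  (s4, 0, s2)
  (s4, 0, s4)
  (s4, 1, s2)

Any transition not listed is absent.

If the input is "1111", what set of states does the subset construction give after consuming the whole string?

Start in {s0}.
Read '1': {s0} → {s2}.
Read '1': {s2} → {s4}.
Read '1': {s4} → {s2}.
Read '1': {s2} → {s4}.

{s4}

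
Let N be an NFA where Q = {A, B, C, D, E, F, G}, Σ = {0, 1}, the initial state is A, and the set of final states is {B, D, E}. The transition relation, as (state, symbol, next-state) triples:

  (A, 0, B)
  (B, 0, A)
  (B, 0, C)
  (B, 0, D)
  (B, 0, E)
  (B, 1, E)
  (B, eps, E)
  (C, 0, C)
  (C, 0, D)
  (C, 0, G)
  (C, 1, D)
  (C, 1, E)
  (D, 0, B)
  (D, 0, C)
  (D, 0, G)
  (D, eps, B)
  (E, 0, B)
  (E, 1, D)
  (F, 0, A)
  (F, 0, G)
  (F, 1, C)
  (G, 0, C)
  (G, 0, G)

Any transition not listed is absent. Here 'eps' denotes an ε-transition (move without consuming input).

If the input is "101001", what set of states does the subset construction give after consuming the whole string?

Start in {A}.
Read '1': A→∅; now ∅.
The set is empty and remains empty for the remaining 5 symbols.

∅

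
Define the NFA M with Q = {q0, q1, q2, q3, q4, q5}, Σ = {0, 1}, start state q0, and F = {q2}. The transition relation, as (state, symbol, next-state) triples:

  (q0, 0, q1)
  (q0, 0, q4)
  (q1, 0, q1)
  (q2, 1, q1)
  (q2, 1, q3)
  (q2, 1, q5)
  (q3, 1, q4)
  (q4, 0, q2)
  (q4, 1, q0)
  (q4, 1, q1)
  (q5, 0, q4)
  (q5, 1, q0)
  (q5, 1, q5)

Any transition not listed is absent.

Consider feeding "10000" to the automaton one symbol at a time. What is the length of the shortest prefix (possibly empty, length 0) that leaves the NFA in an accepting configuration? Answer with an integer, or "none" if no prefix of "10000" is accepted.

Start in {q0}.
Read '1': {q0} → ∅.
The set is empty and remains empty for the remaining 4 symbols.
No reachable set along the way intersects F.

none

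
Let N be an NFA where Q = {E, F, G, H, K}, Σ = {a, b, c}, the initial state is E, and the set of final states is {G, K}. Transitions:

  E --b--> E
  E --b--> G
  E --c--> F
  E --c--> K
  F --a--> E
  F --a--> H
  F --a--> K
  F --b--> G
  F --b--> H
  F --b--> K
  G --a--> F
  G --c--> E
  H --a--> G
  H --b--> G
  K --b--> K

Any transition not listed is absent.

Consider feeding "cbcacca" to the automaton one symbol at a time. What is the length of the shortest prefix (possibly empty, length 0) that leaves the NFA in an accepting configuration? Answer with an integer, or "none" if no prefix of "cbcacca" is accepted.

Start in {E}.
Read 'c': E→{F, K}; now {F, K}.
None of the earlier sets intersect F, but {F, K} does.

1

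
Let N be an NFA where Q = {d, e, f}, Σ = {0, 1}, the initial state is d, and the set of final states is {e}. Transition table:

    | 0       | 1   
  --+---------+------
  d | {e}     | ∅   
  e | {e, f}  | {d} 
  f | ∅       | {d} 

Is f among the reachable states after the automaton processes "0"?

No

Start in {d}.
Read '0': {d} → {e}.
State f is not in {e}.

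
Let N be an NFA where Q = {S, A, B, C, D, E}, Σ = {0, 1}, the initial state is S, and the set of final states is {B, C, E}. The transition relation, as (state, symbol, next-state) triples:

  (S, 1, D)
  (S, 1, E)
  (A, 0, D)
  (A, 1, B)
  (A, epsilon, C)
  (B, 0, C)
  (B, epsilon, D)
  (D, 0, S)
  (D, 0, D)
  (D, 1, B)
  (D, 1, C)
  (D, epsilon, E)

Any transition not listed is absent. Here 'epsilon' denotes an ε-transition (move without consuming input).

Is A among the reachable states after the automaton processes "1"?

No

Start in {S}.
Read '1': S→{D, E}; now {D, E}.
State A is not in {D, E}.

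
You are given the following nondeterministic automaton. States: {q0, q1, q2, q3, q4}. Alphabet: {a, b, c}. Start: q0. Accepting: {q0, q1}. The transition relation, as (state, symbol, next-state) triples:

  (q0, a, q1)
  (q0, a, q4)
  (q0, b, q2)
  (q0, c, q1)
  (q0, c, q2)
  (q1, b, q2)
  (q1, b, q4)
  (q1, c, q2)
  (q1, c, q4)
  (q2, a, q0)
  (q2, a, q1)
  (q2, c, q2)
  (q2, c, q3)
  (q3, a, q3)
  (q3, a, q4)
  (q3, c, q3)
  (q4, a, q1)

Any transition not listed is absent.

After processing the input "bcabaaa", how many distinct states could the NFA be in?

1

Start in {q0}.
Read 'b': q0→{q2}; now {q2}.
Read 'c': q2→{q2, q3}; now {q2, q3}.
Read 'a': q2→{q0, q1}, q3→{q3, q4}; now {q0, q1, q3, q4}.
Read 'b': q0→{q2}, q1→{q2, q4}, q3→∅, q4→∅; now {q2, q4}.
Read 'a': q2→{q0, q1}, q4→{q1}; now {q0, q1}.
Read 'a': q0→{q1, q4}, q1→∅; now {q1, q4}.
Read 'a': q1→∅, q4→{q1}; now {q1}.
That set has 1 state.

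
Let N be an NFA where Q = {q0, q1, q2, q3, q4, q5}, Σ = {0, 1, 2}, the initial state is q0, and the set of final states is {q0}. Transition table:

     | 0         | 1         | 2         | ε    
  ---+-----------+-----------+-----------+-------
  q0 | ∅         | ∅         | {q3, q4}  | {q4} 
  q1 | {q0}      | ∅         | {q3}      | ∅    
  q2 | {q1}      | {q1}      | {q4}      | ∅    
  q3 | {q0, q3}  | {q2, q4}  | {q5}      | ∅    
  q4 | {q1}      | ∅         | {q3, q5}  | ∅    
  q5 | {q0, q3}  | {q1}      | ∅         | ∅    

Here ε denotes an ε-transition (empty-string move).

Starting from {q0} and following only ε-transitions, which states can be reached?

Begin with {q0}.
ε-move q0 → q4; add q4.

{q0, q4}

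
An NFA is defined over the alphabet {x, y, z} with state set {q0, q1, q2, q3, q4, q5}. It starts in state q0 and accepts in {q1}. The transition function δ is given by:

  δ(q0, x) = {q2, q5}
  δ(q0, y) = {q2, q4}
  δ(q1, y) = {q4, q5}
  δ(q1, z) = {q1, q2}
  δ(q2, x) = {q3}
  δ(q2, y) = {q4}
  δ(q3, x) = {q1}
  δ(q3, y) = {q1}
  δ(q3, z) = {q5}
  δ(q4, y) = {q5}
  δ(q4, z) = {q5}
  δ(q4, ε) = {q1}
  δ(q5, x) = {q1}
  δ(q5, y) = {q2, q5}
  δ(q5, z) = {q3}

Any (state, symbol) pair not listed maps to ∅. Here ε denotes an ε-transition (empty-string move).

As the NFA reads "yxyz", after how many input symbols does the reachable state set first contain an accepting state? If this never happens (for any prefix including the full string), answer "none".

Start in {q0}.
Read 'y': {q0} → {q1, q2, q4}.
None of the earlier sets intersect F, but {q1, q2, q4} does.

1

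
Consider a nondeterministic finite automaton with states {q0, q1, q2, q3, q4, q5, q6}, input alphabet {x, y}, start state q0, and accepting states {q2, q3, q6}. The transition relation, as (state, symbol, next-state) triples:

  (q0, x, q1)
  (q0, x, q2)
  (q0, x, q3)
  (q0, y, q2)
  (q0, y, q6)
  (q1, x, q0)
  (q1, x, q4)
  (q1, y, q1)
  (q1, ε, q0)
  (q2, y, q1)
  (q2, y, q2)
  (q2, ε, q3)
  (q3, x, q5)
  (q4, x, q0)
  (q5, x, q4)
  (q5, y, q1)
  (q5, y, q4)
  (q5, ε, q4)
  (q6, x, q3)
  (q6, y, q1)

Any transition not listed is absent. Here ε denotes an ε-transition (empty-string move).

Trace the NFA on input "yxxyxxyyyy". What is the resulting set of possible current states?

Start in {q0}.
Read 'y': q0→{q2, q6}; union {q2, q6}; ε-closure = {q2, q3, q6}.
Read 'x': q2→∅, q3→{q5}, q6→{q3}; union {q3, q5}; ε-closure = {q3, q4, q5}.
Read 'x': q3→{q5}, q4→{q0}, q5→{q4}; now {q0, q4, q5}.
Read 'y': q0→{q2, q6}, q4→∅, q5→{q1, q4}; union {q1, q2, q4, q6}; ε-closure = {q0, q1, q2, q3, q4, q6}.
Read 'x': q0→{q1, q2, q3}, q1→{q0, q4}, q2→∅, q3→{q5}, q4→{q0}, q6→{q3}; now {q0, q1, q2, q3, q4, q5}.
Read 'x': q0→{q1, q2, q3}, q1→{q0, q4}, q2→∅, q3→{q5}, q4→{q0}, q5→{q4}; now {q0, q1, q2, q3, q4, q5}.
Read 'y': q0→{q2, q6}, q1→{q1}, q2→{q1, q2}, q3→∅, q4→∅, q5→{q1, q4}; union {q1, q2, q4, q6}; ε-closure = {q0, q1, q2, q3, q4, q6}.
Read 'y': q0→{q2, q6}, q1→{q1}, q2→{q1, q2}, q3→∅, q4→∅, q6→{q1}; union {q1, q2, q6}; ε-closure = {q0, q1, q2, q3, q6}.
Read 'y': q0→{q2, q6}, q1→{q1}, q2→{q1, q2}, q3→∅, q6→{q1}; union {q1, q2, q6}; ε-closure = {q0, q1, q2, q3, q6}.
Read 'y': q0→{q2, q6}, q1→{q1}, q2→{q1, q2}, q3→∅, q6→{q1}; union {q1, q2, q6}; ε-closure = {q0, q1, q2, q3, q6}.

{q0, q1, q2, q3, q6}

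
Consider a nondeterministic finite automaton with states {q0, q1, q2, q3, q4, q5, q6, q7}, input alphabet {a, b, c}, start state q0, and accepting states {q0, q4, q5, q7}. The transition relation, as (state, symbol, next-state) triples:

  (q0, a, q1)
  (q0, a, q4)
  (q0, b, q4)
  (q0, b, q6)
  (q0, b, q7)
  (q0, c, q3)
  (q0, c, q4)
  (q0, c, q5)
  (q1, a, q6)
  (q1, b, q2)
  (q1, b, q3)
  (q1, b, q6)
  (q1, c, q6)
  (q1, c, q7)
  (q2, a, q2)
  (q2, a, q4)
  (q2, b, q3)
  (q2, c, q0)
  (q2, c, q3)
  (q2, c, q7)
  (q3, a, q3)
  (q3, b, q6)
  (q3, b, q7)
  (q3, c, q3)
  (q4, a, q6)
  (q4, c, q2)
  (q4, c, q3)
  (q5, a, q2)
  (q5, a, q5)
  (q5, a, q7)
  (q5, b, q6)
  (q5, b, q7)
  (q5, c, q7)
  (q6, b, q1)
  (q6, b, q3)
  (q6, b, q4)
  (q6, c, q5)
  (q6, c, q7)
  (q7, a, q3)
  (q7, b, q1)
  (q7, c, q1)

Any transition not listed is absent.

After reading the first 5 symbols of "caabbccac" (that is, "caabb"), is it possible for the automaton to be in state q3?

Yes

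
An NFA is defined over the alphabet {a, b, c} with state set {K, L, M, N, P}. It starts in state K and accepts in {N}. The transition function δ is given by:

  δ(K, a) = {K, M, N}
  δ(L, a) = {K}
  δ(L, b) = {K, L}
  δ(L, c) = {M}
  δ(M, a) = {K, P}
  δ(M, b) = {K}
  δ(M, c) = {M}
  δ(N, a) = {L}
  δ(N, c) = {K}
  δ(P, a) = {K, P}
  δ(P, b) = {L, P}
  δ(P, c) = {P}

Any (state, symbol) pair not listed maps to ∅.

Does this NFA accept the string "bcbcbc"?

No

Start in {K}.
Read 'b': K→∅; now ∅.
The set is empty and remains empty for the remaining 5 symbols.
The final set ∅ contains no accepting state.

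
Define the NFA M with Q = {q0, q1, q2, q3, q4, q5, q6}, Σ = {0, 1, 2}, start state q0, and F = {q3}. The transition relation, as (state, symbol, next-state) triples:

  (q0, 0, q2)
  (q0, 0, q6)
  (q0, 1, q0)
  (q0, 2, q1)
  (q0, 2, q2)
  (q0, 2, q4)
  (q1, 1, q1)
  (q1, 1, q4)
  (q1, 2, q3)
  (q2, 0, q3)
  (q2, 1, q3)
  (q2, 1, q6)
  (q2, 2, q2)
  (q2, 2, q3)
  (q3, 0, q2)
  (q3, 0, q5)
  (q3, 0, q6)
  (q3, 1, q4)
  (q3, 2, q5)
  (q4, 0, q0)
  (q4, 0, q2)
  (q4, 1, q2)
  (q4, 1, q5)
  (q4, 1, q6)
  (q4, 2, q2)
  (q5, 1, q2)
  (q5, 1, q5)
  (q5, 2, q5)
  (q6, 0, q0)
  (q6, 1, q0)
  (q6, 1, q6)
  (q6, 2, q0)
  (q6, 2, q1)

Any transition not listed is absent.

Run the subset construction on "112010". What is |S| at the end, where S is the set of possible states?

4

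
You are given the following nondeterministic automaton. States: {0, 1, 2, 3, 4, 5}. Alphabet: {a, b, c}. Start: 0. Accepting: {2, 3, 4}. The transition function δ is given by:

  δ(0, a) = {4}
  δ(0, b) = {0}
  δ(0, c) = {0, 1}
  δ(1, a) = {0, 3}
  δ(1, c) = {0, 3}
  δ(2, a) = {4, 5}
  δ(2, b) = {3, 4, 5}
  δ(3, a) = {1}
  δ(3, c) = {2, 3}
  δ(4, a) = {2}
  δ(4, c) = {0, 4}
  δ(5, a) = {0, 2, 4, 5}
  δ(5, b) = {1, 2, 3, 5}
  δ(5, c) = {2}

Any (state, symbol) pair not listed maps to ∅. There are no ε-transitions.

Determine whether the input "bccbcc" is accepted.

Start in {0}.
Read 'b': 0→{0}; now {0}.
Read 'c': 0→{0, 1}; now {0, 1}.
Read 'c': 0→{0, 1}, 1→{0, 3}; now {0, 1, 3}.
Read 'b': 0→{0}, 1→∅, 3→∅; now {0}.
Read 'c': 0→{0, 1}; now {0, 1}.
Read 'c': 0→{0, 1}, 1→{0, 3}; now {0, 1, 3}.
The final set {0, 1, 3} contains the accepting state 3.

Yes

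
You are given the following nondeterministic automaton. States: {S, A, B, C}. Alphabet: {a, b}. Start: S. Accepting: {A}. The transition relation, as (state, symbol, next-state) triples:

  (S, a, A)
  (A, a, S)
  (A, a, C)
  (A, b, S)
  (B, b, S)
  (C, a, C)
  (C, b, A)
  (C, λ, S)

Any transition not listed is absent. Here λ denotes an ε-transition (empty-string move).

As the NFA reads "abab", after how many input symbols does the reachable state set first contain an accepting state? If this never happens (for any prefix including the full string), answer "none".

1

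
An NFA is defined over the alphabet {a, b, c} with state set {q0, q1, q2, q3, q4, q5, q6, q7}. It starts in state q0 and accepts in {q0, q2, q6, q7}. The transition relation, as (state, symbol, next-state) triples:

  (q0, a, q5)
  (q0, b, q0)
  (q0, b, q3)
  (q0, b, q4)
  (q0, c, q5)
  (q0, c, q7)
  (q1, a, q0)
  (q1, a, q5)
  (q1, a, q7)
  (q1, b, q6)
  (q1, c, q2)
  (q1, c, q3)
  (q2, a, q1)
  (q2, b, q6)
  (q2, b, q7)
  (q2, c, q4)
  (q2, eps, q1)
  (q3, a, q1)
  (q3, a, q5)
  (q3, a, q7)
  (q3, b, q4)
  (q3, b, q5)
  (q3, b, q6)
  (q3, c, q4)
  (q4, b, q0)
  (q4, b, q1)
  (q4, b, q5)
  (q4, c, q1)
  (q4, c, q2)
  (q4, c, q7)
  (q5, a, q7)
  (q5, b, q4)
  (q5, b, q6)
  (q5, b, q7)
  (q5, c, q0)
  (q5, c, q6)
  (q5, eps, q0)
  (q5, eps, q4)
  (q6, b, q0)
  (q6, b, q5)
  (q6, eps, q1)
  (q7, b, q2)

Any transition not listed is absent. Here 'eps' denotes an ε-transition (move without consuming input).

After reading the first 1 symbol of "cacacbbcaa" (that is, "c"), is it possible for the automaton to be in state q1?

No

Start in {q0}.
Read 'c': q0→{q5, q7}; union {q5, q7}; ε-closure = {q0, q4, q5, q7}.
State q1 is not in {q0, q4, q5, q7}.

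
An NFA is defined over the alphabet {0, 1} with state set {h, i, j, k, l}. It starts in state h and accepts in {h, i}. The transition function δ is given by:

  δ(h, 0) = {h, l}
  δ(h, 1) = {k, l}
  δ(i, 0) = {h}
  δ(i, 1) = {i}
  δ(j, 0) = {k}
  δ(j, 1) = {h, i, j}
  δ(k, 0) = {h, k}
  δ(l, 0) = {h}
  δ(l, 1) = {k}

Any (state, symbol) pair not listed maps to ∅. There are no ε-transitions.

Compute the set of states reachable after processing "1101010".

Start in {h}.
Read '1': {h} → {k, l}.
Read '1': {k, l} → {k}.
Read '0': {k} → {h, k}.
Read '1': {h, k} → {k, l}.
Read '0': {k, l} → {h, k}.
Read '1': {h, k} → {k, l}.
Read '0': {k, l} → {h, k}.

{h, k}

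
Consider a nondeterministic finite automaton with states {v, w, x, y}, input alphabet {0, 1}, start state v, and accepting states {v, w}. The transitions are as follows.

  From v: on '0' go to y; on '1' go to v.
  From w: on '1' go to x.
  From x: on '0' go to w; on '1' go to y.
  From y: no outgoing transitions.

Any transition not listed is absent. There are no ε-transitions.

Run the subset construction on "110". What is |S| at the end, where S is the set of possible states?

1

Start in {v}.
Read '1': {v} → {v}.
Read '1': {v} → {v}.
Read '0': {v} → {y}.
That set has 1 state.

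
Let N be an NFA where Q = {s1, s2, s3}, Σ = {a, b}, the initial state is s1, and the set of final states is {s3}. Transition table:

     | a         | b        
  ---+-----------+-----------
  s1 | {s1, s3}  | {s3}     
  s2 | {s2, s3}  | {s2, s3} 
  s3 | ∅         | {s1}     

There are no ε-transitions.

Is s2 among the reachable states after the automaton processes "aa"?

No

Start in {s1}.
Read 'a': s1→{s1, s3}; now {s1, s3}.
Read 'a': s1→{s1, s3}, s3→∅; now {s1, s3}.
State s2 is not in {s1, s3}.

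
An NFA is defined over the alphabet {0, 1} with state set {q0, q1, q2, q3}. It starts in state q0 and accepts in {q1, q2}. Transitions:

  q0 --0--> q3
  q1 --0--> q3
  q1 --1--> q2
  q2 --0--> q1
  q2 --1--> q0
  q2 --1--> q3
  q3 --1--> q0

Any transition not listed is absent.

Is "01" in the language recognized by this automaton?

No

Start in {q0}.
Read '0': q0→{q3}; now {q3}.
Read '1': q3→{q0}; now {q0}.
The final set {q0} contains no accepting state.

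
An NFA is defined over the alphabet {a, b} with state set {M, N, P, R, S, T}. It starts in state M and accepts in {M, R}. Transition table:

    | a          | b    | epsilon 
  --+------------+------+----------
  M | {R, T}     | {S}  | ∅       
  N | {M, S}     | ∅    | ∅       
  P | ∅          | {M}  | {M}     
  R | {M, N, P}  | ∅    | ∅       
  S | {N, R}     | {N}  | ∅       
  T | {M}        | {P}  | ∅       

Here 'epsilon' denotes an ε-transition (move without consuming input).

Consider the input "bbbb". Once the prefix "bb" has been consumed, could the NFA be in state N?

Start in {M}.
Read 'b': {M} → {S}.
Read 'b': {S} → {N}.
State N is in {N}.

Yes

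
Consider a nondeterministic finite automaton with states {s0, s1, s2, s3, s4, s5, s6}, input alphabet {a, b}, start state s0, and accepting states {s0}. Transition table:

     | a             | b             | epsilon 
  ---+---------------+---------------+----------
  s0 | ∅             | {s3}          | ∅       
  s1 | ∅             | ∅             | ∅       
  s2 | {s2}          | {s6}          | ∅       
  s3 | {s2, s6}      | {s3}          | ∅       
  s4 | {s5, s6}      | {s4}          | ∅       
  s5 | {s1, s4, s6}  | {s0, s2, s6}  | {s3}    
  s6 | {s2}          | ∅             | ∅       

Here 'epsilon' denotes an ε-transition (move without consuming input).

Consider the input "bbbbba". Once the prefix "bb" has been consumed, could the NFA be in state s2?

No

Start in {s0}.
Read 'b': {s0} → {s3}.
Read 'b': {s3} → {s3}.
State s2 is not in {s3}.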